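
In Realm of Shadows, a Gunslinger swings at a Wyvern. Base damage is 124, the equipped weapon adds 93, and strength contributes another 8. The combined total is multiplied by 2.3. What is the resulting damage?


Sum base + weapon + str = 124 + 93 + 8 = 225
Multiply by 2.3:
225 * 2.3 = 517.5

517.5 damage


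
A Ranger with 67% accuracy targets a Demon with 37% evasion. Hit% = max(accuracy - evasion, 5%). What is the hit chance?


accuracy - evasion = 67 - 37 = 30
Apply floor: max(30, 5) = 30
Hit chance = 30%

30%


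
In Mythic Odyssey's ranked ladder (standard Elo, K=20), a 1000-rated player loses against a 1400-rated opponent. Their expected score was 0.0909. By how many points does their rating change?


Elo update: delta = K * (S - Ea), where S = 0 (loses)
S - Ea = 0 - 0.0909 = -0.0909
Rating change = 20 * -0.0909
= -1.82

-1.82 rating points


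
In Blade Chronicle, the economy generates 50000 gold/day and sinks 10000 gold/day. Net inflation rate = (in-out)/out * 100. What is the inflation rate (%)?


Net gold = 50000 - 10000 = 40000
Inflation rate = net / sunk * 100 = 40000 / 10000 * 100
= 4.0 * 100
= 400.00%

400.00%


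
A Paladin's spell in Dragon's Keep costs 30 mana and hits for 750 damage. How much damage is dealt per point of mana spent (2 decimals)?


Efficiency = damage / mana
= 750 / 30
= 25.00

25.00 dmg/mana


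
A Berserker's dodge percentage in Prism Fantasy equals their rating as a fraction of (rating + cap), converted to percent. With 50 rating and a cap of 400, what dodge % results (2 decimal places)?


dodge% = 50 / (50 + 400) * 100
= 50 / 450 * 100
= 0.111111 * 100
= 11.11%

11.11%


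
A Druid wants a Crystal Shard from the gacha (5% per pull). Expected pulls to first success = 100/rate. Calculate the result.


Expected pulls for a geometric distribution = 1/p = 100 / rate%
= 100 / 5
= 20.0

20.0 pulls


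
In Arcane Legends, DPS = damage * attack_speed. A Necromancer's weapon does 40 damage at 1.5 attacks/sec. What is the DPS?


DPS = damage * attack_speed
= 40 * 1.5
= 60.0

60.0 DPS


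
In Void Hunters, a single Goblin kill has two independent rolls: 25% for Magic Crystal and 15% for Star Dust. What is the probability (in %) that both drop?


For independent events, P(both) = P(A) * P(B)
= 25% * 15%
= 375 / 100 %
= 3.75%

3.75%


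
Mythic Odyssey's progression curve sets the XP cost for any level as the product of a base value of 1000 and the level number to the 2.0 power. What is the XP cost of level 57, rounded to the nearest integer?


XP = 1000 * level^2.0
Substitute level = 57:
XP = 1000 * 57^2.0
= 1000 * 3249.0
= 3249000

3249000 XP


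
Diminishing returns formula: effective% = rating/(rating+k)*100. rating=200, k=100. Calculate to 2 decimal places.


effective% = rating / (rating + k) * 100
= 200 / (200 + 100) * 100
= 200 / 300 * 100
= 0.666667 * 100
= 66.67%

66.67%


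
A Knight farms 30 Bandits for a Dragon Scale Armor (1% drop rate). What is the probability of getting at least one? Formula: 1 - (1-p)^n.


P(at least one) = 1 - P(none) = 1 - (1-p)^n
p = 1/100 = 0.01
1 - p = 0.99
(1 - p)^30 = 0.99^30 = 0.739700
P(at least one) = 1 - 0.739700 = 0.2603

0.2603


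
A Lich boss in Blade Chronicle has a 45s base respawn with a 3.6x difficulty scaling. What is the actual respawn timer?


Respawn time = base * multiplier
= 45 * 3.6
= 162.0 seconds

162.0 seconds


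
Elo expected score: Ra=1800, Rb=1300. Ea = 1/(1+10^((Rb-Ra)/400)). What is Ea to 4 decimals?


Elo expected score: Ea = 1/(1 + 10^((Rb-Ra)/400))
Rb - Ra = 1300 - 1800 = -500
(Rb-Ra)/400 = -500/400 = -1.25
10^-1.25 = 0.056234
Ea = 1/(1 + 0.056234) = 1/1.056234 = 0.9468

0.9468


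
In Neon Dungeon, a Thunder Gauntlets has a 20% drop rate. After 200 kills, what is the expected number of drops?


Expected drops = kills * (drop_rate / 100)
= 200 * (20 / 100)
= 200 * 0.2
= 40.0

40.0 drops


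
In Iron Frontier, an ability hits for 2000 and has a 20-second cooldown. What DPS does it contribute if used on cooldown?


DPS = damage / cooldown
= 2000 / 20
= 100.00

100.00 DPS


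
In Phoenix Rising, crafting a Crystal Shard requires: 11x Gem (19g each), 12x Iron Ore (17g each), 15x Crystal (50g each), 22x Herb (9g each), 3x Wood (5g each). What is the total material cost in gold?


Cost breakdown:
  Gem: 11 * 19 = 209
  Iron Ore: 12 * 17 = 204
  Crystal: 15 * 50 = 750
  Herb: 22 * 9 = 198
  Wood: 3 * 5 = 15
Total = 209 + 204 + 750 + 198 + 15 = 1376

1376 gold


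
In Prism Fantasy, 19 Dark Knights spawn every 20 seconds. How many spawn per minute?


Spawns per minute = count * (60 / interval)
= 19 * (60 / 20)
= 19 * 3.0
= 57.0

57.0 per minute


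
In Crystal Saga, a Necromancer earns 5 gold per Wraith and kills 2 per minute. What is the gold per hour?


Gold per minute = 5 * 2 = 10
Gold per hour = 10 * 60 = 600

600 gold/hour


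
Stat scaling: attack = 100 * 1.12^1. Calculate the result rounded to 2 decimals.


value = base * growth^level
= 100 * 1.12^1
= 100 * 1.12
= 112.00

112.00 attack


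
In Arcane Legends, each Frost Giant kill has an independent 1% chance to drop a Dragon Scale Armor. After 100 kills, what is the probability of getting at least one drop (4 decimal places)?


P(at least one) = 1 - P(none) = 1 - (1-p)^n
p = 1/100 = 0.01
1 - p = 0.99
(1 - p)^100 = 0.99^100 = 0.366032
P(at least one) = 1 - 0.366032 = 0.6340

0.6340


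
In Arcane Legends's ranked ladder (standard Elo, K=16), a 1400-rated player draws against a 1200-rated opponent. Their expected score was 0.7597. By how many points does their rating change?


Elo update: delta = K * (S - Ea), where S = 0.5 (draws)
S - Ea = 0.5 - 0.7597 = -0.2597
Rating change = 16 * -0.2597
= -4.16

-4.16 rating points


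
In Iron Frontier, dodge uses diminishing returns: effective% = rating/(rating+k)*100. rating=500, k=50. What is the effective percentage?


effective% = rating / (rating + k) * 100
= 500 / (500 + 50) * 100
= 500 / 550 * 100
= 0.909091 * 100
= 90.91%

90.91%


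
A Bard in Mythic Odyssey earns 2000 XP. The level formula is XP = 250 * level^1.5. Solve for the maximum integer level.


XP = 250 * level^1.5, so level = (XP / 250)^(1/1.5)
= (2000 / 250)^(1/1.5)
= 8.0^0.6667
= 4.0
Floor: level = 4

level 4


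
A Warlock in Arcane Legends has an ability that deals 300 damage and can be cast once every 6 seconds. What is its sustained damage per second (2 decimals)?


DPS = damage / cooldown
= 300 / 6
= 50.00

50.00 DPS


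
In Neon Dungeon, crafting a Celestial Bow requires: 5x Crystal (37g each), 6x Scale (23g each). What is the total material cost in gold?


Cost breakdown:
  Crystal: 5 * 37 = 185
  Scale: 6 * 23 = 138
Total = 185 + 138 = 323

323 gold


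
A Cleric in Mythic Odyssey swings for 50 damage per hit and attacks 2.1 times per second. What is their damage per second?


DPS = damage * attack_speed
= 50 * 2.1
= 105.0

105.0 DPS


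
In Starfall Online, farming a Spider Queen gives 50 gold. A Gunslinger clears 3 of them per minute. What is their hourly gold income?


Gold per minute = 50 * 3 = 150
Gold per hour = 150 * 60 = 9000

9000 gold/hour


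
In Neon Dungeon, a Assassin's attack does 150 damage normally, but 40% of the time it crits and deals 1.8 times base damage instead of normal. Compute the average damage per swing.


E[dmg] = base * (1 + crit_chance * (crit_mult - 1))
cc as decimal = 40/100 = 0.4
cm - 1 = 1.8 - 1 = 0.8
Bonus factor = 0.4 * 0.8 = 0.32
Total multiplier = 1 + 0.32 = 1.32
Expected damage = 150 * 1.32 = 198.00

198.00 damage


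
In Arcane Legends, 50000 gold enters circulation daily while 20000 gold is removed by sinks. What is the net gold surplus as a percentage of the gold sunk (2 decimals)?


Net gold = 50000 - 20000 = 30000
Inflation rate = net / sunk * 100 = 30000 / 20000 * 100
= 1.5 * 100
= 150.00%

150.00%


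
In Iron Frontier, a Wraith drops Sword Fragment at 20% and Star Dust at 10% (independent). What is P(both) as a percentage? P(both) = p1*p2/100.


For independent events, P(both) = P(A) * P(B)
= 20% * 10%
= 200 / 100 %
= 2.0%

2.0%


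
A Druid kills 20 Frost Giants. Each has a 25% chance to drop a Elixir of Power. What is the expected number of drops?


Expected drops = kills * (drop_rate / 100)
= 20 * (25 / 100)
= 20 * 0.25
= 5.0

5.0 drops


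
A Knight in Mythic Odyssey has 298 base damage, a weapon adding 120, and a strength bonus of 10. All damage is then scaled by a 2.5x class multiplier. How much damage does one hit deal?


Sum base + weapon + str = 298 + 120 + 10 = 428
Multiply by 2.5:
428 * 2.5 = 1070.0

1070.0 damage


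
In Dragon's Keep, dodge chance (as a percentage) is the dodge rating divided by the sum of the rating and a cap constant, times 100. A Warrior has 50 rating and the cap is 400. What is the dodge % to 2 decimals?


dodge% = 50 / (50 + 400) * 100
= 50 / 450 * 100
= 0.111111 * 100
= 11.11%

11.11%


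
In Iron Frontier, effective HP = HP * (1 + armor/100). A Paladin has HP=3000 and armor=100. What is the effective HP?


EHP = 3000 * (1 + 100/100)
= 3000 * (1 + 1.0)
= 3000 * 2.0
= 6000.0

6000.0 EHP


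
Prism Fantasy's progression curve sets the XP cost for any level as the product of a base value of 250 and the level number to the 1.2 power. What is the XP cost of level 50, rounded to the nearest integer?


XP = 250 * level^1.2
Substitute level = 50:
XP = 250 * 50^1.2
= 250 * 109.3362
= 27334

27334 XP


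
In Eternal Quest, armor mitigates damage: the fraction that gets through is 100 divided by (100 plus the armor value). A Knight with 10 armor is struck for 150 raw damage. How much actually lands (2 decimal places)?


actual = 150 * 100 / (100 + 10)
= 150 * 100 / 110
= 15000 / 110
= 136.36

136.36 damage


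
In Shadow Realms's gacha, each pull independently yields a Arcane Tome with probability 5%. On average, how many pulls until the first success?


Expected pulls for a geometric distribution = 1/p = 100 / rate%
= 100 / 5
= 20.0

20.0 pulls


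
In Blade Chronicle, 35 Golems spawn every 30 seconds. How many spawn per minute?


Spawns per minute = count * (60 / interval)
= 35 * (60 / 30)
= 35 * 2.0
= 70.0

70.0 per minute


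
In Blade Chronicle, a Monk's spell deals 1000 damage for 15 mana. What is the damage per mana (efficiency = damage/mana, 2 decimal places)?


Efficiency = damage / mana
= 1000 / 15
= 66.67

66.67 dmg/mana


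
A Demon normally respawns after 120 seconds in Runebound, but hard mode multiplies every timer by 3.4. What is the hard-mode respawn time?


Respawn time = base * multiplier
= 120 * 3.4
= 408.0 seconds

408.0 seconds


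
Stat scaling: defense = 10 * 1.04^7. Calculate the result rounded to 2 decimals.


value = base * growth^level
= 10 * 1.04^7
= 10 * 1.315932
= 13.16

13.16 defense


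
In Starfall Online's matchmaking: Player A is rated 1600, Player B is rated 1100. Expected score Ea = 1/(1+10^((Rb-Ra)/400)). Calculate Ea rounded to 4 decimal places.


Elo expected score: Ea = 1/(1 + 10^((Rb-Ra)/400))
Rb - Ra = 1100 - 1600 = -500
(Rb-Ra)/400 = -500/400 = -1.25
10^-1.25 = 0.056234
Ea = 1/(1 + 0.056234) = 1/1.056234 = 0.9468

0.9468


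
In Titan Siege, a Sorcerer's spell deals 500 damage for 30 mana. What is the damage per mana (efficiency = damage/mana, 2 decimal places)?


Efficiency = damage / mana
= 500 / 30
= 16.67

16.67 dmg/mana


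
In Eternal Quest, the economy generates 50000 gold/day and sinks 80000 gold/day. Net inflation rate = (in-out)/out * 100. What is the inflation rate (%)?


Net gold = 50000 - 80000 = -30000
Inflation rate = net / sunk * 100 = -30000 / 80000 * 100
= -0.375 * 100
= -37.50%

-37.50%


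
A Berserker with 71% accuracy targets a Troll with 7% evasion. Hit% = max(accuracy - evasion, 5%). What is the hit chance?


accuracy - evasion = 71 - 7 = 64
Apply floor: max(64, 5) = 64
Hit chance = 64%

64%


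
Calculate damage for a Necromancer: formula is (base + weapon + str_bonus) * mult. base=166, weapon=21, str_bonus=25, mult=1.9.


Sum base + weapon + str = 166 + 21 + 25 = 212
Multiply by 1.9:
212 * 1.9 = 402.8

402.8 damage


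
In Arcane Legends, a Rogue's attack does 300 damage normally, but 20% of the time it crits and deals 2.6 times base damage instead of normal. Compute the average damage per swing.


E[dmg] = base * (1 + crit_chance * (crit_mult - 1))
cc as decimal = 20/100 = 0.2
cm - 1 = 2.6 - 1 = 1.6
Bonus factor = 0.2 * 1.6 = 0.32
Total multiplier = 1 + 0.32 = 1.32
Expected damage = 300 * 1.32 = 396.00

396.00 damage


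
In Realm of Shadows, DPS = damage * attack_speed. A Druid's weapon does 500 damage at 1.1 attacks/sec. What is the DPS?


DPS = damage * attack_speed
= 500 * 1.1
= 550.0

550.0 DPS


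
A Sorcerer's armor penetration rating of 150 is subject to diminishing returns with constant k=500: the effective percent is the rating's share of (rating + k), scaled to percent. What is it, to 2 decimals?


effective% = rating / (rating + k) * 100
= 150 / (150 + 500) * 100
= 150 / 650 * 100
= 0.230769 * 100
= 23.08%

23.08%


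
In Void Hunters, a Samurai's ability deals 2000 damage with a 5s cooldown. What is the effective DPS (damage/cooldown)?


DPS = damage / cooldown
= 2000 / 5
= 400.00

400.00 DPS


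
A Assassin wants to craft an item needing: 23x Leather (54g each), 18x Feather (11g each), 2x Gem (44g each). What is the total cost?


Cost breakdown:
  Leather: 23 * 54 = 1242
  Feather: 18 * 11 = 198
  Gem: 2 * 44 = 88
Total = 1242 + 198 + 88 = 1528

1528 gold


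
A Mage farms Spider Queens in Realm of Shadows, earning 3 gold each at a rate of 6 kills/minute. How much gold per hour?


Gold per minute = 3 * 6 = 18
Gold per hour = 18 * 60 = 1080

1080 gold/hour


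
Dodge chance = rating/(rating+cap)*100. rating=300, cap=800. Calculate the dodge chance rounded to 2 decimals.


dodge% = 300 / (300 + 800) * 100
= 300 / 1100 * 100
= 0.272727 * 100
= 27.27%

27.27%


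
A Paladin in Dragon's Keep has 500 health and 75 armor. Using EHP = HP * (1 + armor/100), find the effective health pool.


EHP = 500 * (1 + 75/100)
= 500 * (1 + 0.75)
= 500 * 1.75
= 875.0

875.0 EHP


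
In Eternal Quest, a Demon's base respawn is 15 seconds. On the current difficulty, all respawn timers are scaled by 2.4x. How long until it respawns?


Respawn time = base * multiplier
= 15 * 2.4
= 36.0 seconds

36.0 seconds


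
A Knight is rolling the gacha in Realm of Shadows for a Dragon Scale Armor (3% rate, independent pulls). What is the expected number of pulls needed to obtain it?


Expected pulls for a geometric distribution = 1/p = 100 / rate%
= 100 / 3
= 33.33

33.33 pulls


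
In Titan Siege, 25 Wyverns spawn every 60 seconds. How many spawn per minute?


Spawns per minute = count * (60 / interval)
= 25 * (60 / 60)
= 25 * 1.0
= 25.0

25.0 per minute


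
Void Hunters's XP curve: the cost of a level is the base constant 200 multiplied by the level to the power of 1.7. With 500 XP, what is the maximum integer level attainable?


XP = 200 * level^1.7, so level = (XP / 200)^(1/1.7)
= (500 / 200)^(1/1.7)
= 2.5^0.5882
= 1.7143
Floor: level = 1

level 1


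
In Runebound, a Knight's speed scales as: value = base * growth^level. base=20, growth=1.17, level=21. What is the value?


value = base * growth^level
= 20 * 1.17^21
= 20 * 27.033551
= 540.67

540.67 speed


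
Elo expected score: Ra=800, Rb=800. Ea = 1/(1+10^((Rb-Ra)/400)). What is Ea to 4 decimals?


Elo expected score: Ea = 1/(1 + 10^((Rb-Ra)/400))
Rb - Ra = 800 - 800 = 0
(Rb-Ra)/400 = 0/400 = 0.0
10^0.0 = 1.0
Ea = 1/(1 + 1.0) = 1/2.0 = 0.5000

0.5000


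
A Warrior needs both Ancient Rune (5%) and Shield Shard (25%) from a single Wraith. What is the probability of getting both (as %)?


For independent events, P(both) = P(A) * P(B)
= 5% * 25%
= 125 / 100 %
= 1.25%

1.25%


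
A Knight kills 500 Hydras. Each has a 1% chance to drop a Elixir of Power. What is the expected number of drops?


Expected drops = kills * (drop_rate / 100)
= 500 * (1 / 100)
= 500 * 0.01
= 5.0

5.0 drops


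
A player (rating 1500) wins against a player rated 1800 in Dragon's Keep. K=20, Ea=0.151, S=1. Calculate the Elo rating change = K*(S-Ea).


Elo update: delta = K * (S - Ea), where S = 1 (wins)
S - Ea = 1 - 0.151 = 0.849
Rating change = 20 * 0.849
= 16.98

16.98 rating points


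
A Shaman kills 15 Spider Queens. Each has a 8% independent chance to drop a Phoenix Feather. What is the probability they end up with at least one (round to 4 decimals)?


P(at least one) = 1 - P(none) = 1 - (1-p)^n
p = 8/100 = 0.08
1 - p = 0.92
(1 - p)^15 = 0.92^15 = 0.286297
P(at least one) = 1 - 0.286297 = 0.7137

0.7137


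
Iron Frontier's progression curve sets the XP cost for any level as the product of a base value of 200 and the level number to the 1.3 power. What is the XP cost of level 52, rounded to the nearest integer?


XP = 200 * level^1.3
Substitute level = 52:
XP = 200 * 52^1.3
= 200 * 170.1392
= 34028

34028 XP


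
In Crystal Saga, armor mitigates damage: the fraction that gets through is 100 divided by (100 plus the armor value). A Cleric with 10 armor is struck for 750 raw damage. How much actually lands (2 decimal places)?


actual = 750 * 100 / (100 + 10)
= 750 * 100 / 110
= 75000 / 110
= 681.82

681.82 damage


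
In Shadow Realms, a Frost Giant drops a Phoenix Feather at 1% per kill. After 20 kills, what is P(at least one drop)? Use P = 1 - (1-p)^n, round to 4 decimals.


P(at least one) = 1 - P(none) = 1 - (1-p)^n
p = 1/100 = 0.01
1 - p = 0.99
(1 - p)^20 = 0.99^20 = 0.817907
P(at least one) = 1 - 0.817907 = 0.1821

0.1821


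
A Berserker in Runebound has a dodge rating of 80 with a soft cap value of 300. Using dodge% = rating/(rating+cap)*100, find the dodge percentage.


dodge% = 80 / (80 + 300) * 100
= 80 / 380 * 100
= 0.210526 * 100
= 21.05%

21.05%


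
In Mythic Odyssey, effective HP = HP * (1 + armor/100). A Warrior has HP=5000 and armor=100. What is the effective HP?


EHP = 5000 * (1 + 100/100)
= 5000 * (1 + 1.0)
= 5000 * 2.0
= 10000.0

10000.0 EHP


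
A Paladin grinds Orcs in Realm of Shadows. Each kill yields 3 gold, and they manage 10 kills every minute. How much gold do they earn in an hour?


Gold per minute = 3 * 10 = 30
Gold per hour = 30 * 60 = 1800

1800 gold/hour


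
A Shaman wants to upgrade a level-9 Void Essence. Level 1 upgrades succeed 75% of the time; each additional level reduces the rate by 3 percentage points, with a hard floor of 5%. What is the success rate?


raw_rate = 75 - 3 * (9 - 1)
= 75 - 3 * 8
= 75 - 24
= 51
Apply floor: max(51, 5) = 51%

51%


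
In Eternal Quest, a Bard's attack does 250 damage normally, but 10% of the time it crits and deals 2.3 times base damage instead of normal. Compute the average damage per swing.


E[dmg] = base * (1 + crit_chance * (crit_mult - 1))
cc as decimal = 10/100 = 0.1
cm - 1 = 2.3 - 1 = 1.3
Bonus factor = 0.1 * 1.3 = 0.13
Total multiplier = 1 + 0.13 = 1.13
Expected damage = 250 * 1.13 = 282.50

282.50 damage


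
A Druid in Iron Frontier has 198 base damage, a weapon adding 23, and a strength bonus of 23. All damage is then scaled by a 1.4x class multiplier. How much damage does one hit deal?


Sum base + weapon + str = 198 + 23 + 23 = 244
Multiply by 1.4:
244 * 1.4 = 341.6

341.6 damage


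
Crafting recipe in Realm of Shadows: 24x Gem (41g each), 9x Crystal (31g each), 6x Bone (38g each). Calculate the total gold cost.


Cost breakdown:
  Gem: 24 * 41 = 984
  Crystal: 9 * 31 = 279
  Bone: 6 * 38 = 228
Total = 984 + 279 + 228 = 1491

1491 gold


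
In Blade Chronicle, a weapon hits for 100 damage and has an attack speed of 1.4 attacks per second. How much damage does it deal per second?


DPS = damage * attack_speed
= 100 * 1.4
= 140.0

140.0 DPS


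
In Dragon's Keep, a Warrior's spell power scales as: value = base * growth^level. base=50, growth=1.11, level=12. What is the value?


value = base * growth^level
= 50 * 1.11^12
= 50 * 3.498451
= 174.92

174.92 spell power


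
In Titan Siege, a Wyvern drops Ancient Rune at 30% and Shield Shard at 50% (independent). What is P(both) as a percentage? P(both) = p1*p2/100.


For independent events, P(both) = P(A) * P(B)
= 30% * 50%
= 1500 / 100 %
= 15.0%

15.0%


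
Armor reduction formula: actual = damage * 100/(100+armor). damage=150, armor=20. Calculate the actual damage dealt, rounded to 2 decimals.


actual = 150 * 100 / (100 + 20)
= 150 * 100 / 120
= 15000 / 120
= 125.00

125.00 damage


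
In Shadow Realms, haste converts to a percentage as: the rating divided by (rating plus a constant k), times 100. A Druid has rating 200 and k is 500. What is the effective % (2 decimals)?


effective% = rating / (rating + k) * 100
= 200 / (200 + 500) * 100
= 200 / 700 * 100
= 0.285714 * 100
= 28.57%

28.57%


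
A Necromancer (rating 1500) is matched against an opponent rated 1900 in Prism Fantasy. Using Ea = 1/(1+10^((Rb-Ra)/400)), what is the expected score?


Elo expected score: Ea = 1/(1 + 10^((Rb-Ra)/400))
Rb - Ra = 1900 - 1500 = 400
(Rb-Ra)/400 = 400/400 = 1.0
10^1.0 = 10.0
Ea = 1/(1 + 10.0) = 1/11.0 = 0.0909

0.0909


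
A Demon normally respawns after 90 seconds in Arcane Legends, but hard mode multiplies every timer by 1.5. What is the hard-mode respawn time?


Respawn time = base * multiplier
= 90 * 1.5
= 135.0 seconds

135.0 seconds


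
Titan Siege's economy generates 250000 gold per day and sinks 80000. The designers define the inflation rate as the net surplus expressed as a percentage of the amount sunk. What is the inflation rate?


Net gold = 250000 - 80000 = 170000
Inflation rate = net / sunk * 100 = 170000 / 80000 * 100
= 2.125 * 100
= 212.50%

212.50%


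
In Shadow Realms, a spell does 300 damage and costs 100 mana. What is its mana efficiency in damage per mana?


Efficiency = damage / mana
= 300 / 100
= 3.00

3.00 dmg/mana


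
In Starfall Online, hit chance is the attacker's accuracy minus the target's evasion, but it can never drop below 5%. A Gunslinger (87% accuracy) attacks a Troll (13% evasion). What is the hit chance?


accuracy - evasion = 87 - 13 = 74
Apply floor: max(74, 5) = 74
Hit chance = 74%

74%


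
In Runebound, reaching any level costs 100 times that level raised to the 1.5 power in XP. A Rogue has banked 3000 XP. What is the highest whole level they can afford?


XP = 100 * level^1.5, so level = (XP / 100)^(1/1.5)
= (3000 / 100)^(1/1.5)
= 30.0^0.6667
= 9.6549
Floor: level = 9

level 9


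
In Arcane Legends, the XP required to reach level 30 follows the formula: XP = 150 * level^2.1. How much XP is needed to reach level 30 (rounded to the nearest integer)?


XP = 150 * level^2.1
Substitute level = 30:
XP = 150 * 30^2.1
= 150 * 1264.6042
= 189691

189691 XP


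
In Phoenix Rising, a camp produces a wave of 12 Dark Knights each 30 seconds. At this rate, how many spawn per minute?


Spawns per minute = count * (60 / interval)
= 12 * (60 / 30)
= 12 * 2.0
= 24.0

24.0 per minute


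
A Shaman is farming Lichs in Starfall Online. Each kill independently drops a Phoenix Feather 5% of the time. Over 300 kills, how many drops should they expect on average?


Expected drops = kills * (drop_rate / 100)
= 300 * (5 / 100)
= 300 * 0.05
= 15.0

15.0 drops


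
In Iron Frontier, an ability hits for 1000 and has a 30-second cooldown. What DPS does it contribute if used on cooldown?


DPS = damage / cooldown
= 1000 / 30
= 33.33

33.33 DPS


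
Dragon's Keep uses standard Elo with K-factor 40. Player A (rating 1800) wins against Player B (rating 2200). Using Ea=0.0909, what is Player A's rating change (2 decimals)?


Elo update: delta = K * (S - Ea), where S = 1 (wins)
S - Ea = 1 - 0.0909 = 0.9091
Rating change = 40 * 0.9091
= 36.36

36.36 rating points


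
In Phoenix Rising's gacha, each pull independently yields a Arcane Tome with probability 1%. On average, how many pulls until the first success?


Expected pulls for a geometric distribution = 1/p = 100 / rate%
= 100 / 1
= 100.0

100.0 pulls


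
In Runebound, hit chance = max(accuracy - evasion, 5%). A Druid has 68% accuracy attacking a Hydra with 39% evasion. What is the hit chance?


accuracy - evasion = 68 - 39 = 29
Apply floor: max(29, 5) = 29
Hit chance = 29%

29%


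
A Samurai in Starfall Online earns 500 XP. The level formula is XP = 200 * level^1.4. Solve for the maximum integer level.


XP = 200 * level^1.4, so level = (XP / 200)^(1/1.4)
= (500 / 200)^(1/1.4)
= 2.5^0.7143
= 1.9242
Floor: level = 1

level 1


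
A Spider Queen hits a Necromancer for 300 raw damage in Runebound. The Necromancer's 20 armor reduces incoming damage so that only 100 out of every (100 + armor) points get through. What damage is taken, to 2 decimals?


actual = 300 * 100 / (100 + 20)
= 300 * 100 / 120
= 30000 / 120
= 250.00

250.00 damage


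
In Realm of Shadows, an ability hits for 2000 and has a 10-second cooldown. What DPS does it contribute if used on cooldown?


DPS = damage / cooldown
= 2000 / 10
= 200.00

200.00 DPS


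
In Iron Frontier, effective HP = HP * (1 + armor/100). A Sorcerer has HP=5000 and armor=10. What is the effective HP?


EHP = 5000 * (1 + 10/100)
= 5000 * (1 + 0.1)
= 5000 * 1.1
= 5500.0

5500.0 EHP


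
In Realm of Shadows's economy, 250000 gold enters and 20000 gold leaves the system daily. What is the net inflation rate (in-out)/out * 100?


Net gold = 250000 - 20000 = 230000
Inflation rate = net / sunk * 100 = 230000 / 20000 * 100
= 11.5 * 100
= 1150.00%

1150.00%


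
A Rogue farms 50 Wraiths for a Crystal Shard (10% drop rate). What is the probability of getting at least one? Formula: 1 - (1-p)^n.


P(at least one) = 1 - P(none) = 1 - (1-p)^n
p = 10/100 = 0.1
1 - p = 0.9
(1 - p)^50 = 0.9^50 = 0.005154
P(at least one) = 1 - 0.005154 = 0.9948

0.9948


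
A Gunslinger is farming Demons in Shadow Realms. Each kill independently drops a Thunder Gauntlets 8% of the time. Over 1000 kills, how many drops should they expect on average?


Expected drops = kills * (drop_rate / 100)
= 1000 * (8 / 100)
= 1000 * 0.08
= 80.0

80.0 drops


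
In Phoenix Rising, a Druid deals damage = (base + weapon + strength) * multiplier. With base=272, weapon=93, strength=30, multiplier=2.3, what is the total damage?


Sum base + weapon + str = 272 + 93 + 30 = 395
Multiply by 2.3:
395 * 2.3 = 908.5

908.5 damage


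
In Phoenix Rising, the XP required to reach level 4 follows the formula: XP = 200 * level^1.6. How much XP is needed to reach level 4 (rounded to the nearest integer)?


XP = 200 * level^1.6
Substitute level = 4:
XP = 200 * 4^1.6
= 200 * 9.1896
= 1838

1838 XP


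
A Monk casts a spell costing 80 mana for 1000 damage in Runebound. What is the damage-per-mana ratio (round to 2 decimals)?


Efficiency = damage / mana
= 1000 / 80
= 12.50

12.50 dmg/mana


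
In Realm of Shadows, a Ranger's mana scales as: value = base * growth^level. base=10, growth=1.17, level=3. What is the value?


value = base * growth^level
= 10 * 1.17^3
= 10 * 1.601613
= 16.02

16.02 mana


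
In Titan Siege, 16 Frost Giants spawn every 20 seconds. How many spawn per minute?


Spawns per minute = count * (60 / interval)
= 16 * (60 / 20)
= 16 * 3.0
= 48.0

48.0 per minute


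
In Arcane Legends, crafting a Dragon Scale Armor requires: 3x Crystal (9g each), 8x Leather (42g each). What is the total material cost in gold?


Cost breakdown:
  Crystal: 3 * 9 = 27
  Leather: 8 * 42 = 336
Total = 27 + 336 = 363

363 gold


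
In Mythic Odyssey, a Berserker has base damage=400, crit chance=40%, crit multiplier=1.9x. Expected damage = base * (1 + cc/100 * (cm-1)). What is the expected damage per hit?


E[dmg] = base * (1 + crit_chance * (crit_mult - 1))
cc as decimal = 40/100 = 0.4
cm - 1 = 1.9 - 1 = 0.9
Bonus factor = 0.4 * 0.9 = 0.36
Total multiplier = 1 + 0.36 = 1.36
Expected damage = 400 * 1.36 = 544.00

544.00 damage


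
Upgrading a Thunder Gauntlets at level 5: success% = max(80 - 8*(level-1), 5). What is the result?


raw_rate = 80 - 8 * (5 - 1)
= 80 - 8 * 4
= 80 - 32
= 48
Apply floor: max(48, 5) = 48%

48%


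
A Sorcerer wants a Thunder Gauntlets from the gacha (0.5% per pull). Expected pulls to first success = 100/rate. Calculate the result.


Expected pulls for a geometric distribution = 1/p = 100 / rate%
= 100 / 0.5
= 200.0

200.0 pulls


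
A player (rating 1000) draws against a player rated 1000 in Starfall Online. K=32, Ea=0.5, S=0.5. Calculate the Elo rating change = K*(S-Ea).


Elo update: delta = K * (S - Ea), where S = 0.5 (draws)
S - Ea = 0.5 - 0.5 = 0.0
Rating change = 32 * 0.0
= 0.00

0.00 rating points


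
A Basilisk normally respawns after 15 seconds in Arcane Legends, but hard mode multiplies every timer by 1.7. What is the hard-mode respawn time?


Respawn time = base * multiplier
= 15 * 1.7
= 25.5 seconds

25.5 seconds


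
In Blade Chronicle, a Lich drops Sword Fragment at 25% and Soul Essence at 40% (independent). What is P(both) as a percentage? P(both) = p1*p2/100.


For independent events, P(both) = P(A) * P(B)
= 25% * 40%
= 1000 / 100 %
= 10.0%

10.0%


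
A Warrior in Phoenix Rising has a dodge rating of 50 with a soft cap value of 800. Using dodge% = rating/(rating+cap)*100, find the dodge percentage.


dodge% = 50 / (50 + 800) * 100
= 50 / 850 * 100
= 0.058824 * 100
= 5.88%

5.88%


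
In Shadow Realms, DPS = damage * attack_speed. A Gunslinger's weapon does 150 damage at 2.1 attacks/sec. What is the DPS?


DPS = damage * attack_speed
= 150 * 2.1
= 315.0

315.0 DPS


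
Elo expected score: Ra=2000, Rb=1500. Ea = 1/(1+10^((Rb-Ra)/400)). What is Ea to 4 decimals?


Elo expected score: Ea = 1/(1 + 10^((Rb-Ra)/400))
Rb - Ra = 1500 - 2000 = -500
(Rb-Ra)/400 = -500/400 = -1.25
10^-1.25 = 0.056234
Ea = 1/(1 + 0.056234) = 1/1.056234 = 0.9468

0.9468


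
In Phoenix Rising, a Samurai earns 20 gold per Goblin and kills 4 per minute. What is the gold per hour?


Gold per minute = 20 * 4 = 80
Gold per hour = 80 * 60 = 4800

4800 gold/hour


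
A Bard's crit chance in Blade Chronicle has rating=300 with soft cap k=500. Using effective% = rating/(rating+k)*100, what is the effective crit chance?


effective% = rating / (rating + k) * 100
= 300 / (300 + 500) * 100
= 300 / 800 * 100
= 0.375 * 100
= 37.50%

37.50%


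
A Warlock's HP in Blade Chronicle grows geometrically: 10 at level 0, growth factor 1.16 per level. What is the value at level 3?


value = base * growth^level
= 10 * 1.16^3
= 10 * 1.560896
= 15.61

15.61 HP


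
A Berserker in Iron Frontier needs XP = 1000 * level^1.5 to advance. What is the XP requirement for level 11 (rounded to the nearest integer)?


XP = 1000 * level^1.5
Substitute level = 11:
XP = 1000 * 11^1.5
= 1000 * 36.4829
= 36483

36483 XP


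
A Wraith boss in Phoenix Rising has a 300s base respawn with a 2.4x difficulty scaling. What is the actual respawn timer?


Respawn time = base * multiplier
= 300 * 2.4
= 720.0 seconds

720.0 seconds


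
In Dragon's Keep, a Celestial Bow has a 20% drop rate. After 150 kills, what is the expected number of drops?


Expected drops = kills * (drop_rate / 100)
= 150 * (20 / 100)
= 150 * 0.2
= 30.0

30.0 drops


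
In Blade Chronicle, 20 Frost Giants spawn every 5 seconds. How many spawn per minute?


Spawns per minute = count * (60 / interval)
= 20 * (60 / 5)
= 20 * 12.0
= 240.0

240.0 per minute


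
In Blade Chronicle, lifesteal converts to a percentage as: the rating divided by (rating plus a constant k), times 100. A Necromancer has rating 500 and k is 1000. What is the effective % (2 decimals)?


effective% = rating / (rating + k) * 100
= 500 / (500 + 1000) * 100
= 500 / 1500 * 100
= 0.333333 * 100
= 33.33%

33.33%


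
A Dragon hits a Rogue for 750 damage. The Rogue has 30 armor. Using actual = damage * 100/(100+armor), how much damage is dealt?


actual = 750 * 100 / (100 + 30)
= 750 * 100 / 130
= 75000 / 130
= 576.92

576.92 damage


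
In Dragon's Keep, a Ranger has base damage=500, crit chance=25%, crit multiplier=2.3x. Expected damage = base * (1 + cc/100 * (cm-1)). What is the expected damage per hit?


E[dmg] = base * (1 + crit_chance * (crit_mult - 1))
cc as decimal = 25/100 = 0.25
cm - 1 = 2.3 - 1 = 1.3
Bonus factor = 0.25 * 1.3 = 0.325
Total multiplier = 1 + 0.325 = 1.325
Expected damage = 500 * 1.325 = 662.50

662.50 damage


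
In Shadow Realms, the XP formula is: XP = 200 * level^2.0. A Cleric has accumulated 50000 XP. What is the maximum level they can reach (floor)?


XP = 200 * level^2.0, so level = (XP / 200)^(1/2.0)
= (50000 / 200)^(1/2.0)
= 250.0^0.5
= 15.8114
Floor: level = 15

level 15


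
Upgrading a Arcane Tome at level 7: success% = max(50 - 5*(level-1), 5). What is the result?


raw_rate = 50 - 5 * (7 - 1)
= 50 - 5 * 6
= 50 - 30
= 20
Apply floor: max(20, 5) = 20%

20%


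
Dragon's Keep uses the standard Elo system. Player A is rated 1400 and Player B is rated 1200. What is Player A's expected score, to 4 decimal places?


Elo expected score: Ea = 1/(1 + 10^((Rb-Ra)/400))
Rb - Ra = 1200 - 1400 = -200
(Rb-Ra)/400 = -200/400 = -0.5
10^-0.5 = 0.316228
Ea = 1/(1 + 0.316228) = 1/1.316228 = 0.7597

0.7597


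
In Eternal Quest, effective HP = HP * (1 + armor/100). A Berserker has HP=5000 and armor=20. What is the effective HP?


EHP = 5000 * (1 + 20/100)
= 5000 * (1 + 0.2)
= 5000 * 1.2
= 6000.0

6000.0 EHP


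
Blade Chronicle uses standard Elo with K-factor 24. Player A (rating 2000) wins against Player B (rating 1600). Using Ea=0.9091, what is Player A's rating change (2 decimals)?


Elo update: delta = K * (S - Ea), where S = 1 (wins)
S - Ea = 1 - 0.9091 = 0.0909
Rating change = 24 * 0.0909
= 2.18

2.18 rating points


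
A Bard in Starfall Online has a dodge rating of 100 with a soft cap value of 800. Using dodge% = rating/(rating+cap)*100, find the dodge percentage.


dodge% = 100 / (100 + 800) * 100
= 100 / 900 * 100
= 0.111111 * 100
= 11.11%

11.11%


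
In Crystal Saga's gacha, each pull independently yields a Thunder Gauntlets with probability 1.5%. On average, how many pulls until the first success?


Expected pulls for a geometric distribution = 1/p = 100 / rate%
= 100 / 1.5
= 66.67

66.67 pulls


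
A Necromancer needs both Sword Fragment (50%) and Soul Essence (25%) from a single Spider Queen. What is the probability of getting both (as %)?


For independent events, P(both) = P(A) * P(B)
= 50% * 25%
= 1250 / 100 %
= 12.5%

12.5%


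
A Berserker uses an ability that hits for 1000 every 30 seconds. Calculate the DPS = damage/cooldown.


DPS = damage / cooldown
= 1000 / 30
= 33.33

33.33 DPS


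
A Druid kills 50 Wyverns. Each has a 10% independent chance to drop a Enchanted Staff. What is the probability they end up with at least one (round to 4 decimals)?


P(at least one) = 1 - P(none) = 1 - (1-p)^n
p = 10/100 = 0.1
1 - p = 0.9
(1 - p)^50 = 0.9^50 = 0.005154
P(at least one) = 1 - 0.005154 = 0.9948

0.9948


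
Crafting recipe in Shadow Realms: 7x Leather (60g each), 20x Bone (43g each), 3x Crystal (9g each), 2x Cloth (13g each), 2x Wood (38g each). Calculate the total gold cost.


Cost breakdown:
  Leather: 7 * 60 = 420
  Bone: 20 * 43 = 860
  Crystal: 3 * 9 = 27
  Cloth: 2 * 13 = 26
  Wood: 2 * 38 = 76
Total = 420 + 860 + 27 + 26 + 76 = 1409

1409 gold


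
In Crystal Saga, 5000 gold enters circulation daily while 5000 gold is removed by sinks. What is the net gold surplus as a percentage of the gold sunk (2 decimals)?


Net gold = 5000 - 5000 = 0
Inflation rate = net / sunk * 100 = 0 / 5000 * 100
= 0.0 * 100
= 0.00%

0.00%


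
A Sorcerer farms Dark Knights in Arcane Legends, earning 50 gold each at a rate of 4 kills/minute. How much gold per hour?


Gold per minute = 50 * 4 = 200
Gold per hour = 200 * 60 = 12000

12000 gold/hour


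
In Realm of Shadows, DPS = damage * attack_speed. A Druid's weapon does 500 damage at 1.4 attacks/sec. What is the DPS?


DPS = damage * attack_speed
= 500 * 1.4
= 700.0

700.0 DPS


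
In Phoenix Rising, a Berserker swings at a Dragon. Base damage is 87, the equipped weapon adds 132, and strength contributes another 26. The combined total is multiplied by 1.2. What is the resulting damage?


Sum base + weapon + str = 87 + 132 + 26 = 245
Multiply by 1.2:
245 * 1.2 = 294.0

294.0 damage


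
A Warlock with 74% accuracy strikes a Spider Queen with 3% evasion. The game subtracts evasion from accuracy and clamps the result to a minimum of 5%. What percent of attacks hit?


accuracy - evasion = 74 - 3 = 71
Apply floor: max(71, 5) = 71
Hit chance = 71%

71%


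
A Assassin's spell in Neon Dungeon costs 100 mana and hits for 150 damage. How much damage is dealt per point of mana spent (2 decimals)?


Efficiency = damage / mana
= 150 / 100
= 1.50

1.50 dmg/mana


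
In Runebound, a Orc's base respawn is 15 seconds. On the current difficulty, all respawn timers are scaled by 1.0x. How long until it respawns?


Respawn time = base * multiplier
= 15 * 1.0
= 15.0 seconds

15.0 seconds


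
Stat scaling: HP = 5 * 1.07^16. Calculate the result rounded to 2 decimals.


value = base * growth^level
= 5 * 1.07^16
= 5 * 2.952164
= 14.76

14.76 HP


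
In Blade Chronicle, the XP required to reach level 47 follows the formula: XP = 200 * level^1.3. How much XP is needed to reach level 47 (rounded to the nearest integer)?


XP = 200 * level^1.3
Substitute level = 47:
XP = 200 * 47^1.3
= 200 * 149.1857
= 29837

29837 XP


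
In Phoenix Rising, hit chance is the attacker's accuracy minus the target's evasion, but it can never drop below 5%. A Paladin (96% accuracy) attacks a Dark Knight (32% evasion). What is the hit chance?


accuracy - evasion = 96 - 32 = 64
Apply floor: max(64, 5) = 64
Hit chance = 64%

64%


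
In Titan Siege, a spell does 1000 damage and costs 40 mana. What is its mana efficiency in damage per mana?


Efficiency = damage / mana
= 1000 / 40
= 25.00

25.00 dmg/mana


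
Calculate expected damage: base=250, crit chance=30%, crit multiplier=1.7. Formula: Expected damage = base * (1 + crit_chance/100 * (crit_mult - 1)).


E[dmg] = base * (1 + crit_chance * (crit_mult - 1))
cc as decimal = 30/100 = 0.3
cm - 1 = 1.7 - 1 = 0.7
Bonus factor = 0.3 * 0.7 = 0.21
Total multiplier = 1 + 0.21 = 1.21
Expected damage = 250 * 1.21 = 302.50

302.50 damage


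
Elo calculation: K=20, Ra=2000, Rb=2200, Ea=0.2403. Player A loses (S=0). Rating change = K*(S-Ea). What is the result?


Elo update: delta = K * (S - Ea), where S = 0 (loses)
S - Ea = 0 - 0.2403 = -0.2403
Rating change = 20 * -0.2403
= -4.81

-4.81 rating points


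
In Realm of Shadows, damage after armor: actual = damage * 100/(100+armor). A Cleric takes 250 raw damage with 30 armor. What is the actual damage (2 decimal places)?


actual = 250 * 100 / (100 + 30)
= 250 * 100 / 130
= 25000 / 130
= 192.31

192.31 damage


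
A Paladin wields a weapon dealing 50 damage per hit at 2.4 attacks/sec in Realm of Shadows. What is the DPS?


DPS = damage * attack_speed
= 50 * 2.4
= 120.0

120.0 DPS


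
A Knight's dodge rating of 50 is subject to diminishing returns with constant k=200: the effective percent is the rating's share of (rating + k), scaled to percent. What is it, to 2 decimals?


effective% = rating / (rating + k) * 100
= 50 / (50 + 200) * 100
= 50 / 250 * 100
= 0.2 * 100
= 20.00%

20.00%


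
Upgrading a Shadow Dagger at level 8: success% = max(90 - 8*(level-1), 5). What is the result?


raw_rate = 90 - 8 * (8 - 1)
= 90 - 8 * 7
= 90 - 56
= 34
Apply floor: max(34, 5) = 34%

34%
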